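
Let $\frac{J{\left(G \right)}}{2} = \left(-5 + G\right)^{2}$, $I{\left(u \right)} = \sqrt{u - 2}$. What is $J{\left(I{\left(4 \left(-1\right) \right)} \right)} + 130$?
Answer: $168 - 20 i \sqrt{6} \approx 168.0 - 48.99 i$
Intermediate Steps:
$I{\left(u \right)} = \sqrt{-2 + u}$
$J{\left(G \right)} = 2 \left(-5 + G\right)^{2}$
$J{\left(I{\left(4 \left(-1\right) \right)} \right)} + 130 = 2 \left(-5 + \sqrt{-2 + 4 \left(-1\right)}\right)^{2} + 130 = 2 \left(-5 + \sqrt{-2 - 4}\right)^{2} + 130 = 2 \left(-5 + \sqrt{-6}\right)^{2} + 130 = 2 \left(-5 + i \sqrt{6}\right)^{2} + 130 = 130 + 2 \left(-5 + i \sqrt{6}\right)^{2}$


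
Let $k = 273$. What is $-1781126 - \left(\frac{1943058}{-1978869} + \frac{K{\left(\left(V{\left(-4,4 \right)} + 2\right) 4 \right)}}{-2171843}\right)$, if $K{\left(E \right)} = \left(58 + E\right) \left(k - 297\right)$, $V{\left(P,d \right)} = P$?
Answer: $- \frac{2551635418447845116}{1432597595189} \approx -1.7811 \cdot 10^{6}$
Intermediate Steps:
$K{\left(E \right)} = -1392 - 24 E$ ($K{\left(E \right)} = \left(58 + E\right) \left(273 - 297\right) = \left(58 + E\right) \left(-24\right) = -1392 - 24 E$)
$-1781126 - \left(\frac{1943058}{-1978869} + \frac{K{\left(\left(V{\left(-4,4 \right)} + 2\right) 4 \right)}}{-2171843}\right) = -1781126 - \left(\frac{1943058}{-1978869} + \frac{-1392 - 24 \left(-4 + 2\right) 4}{-2171843}\right) = -1781126 - \left(1943058 \left(- \frac{1}{1978869}\right) + \left(-1392 - 24 \left(\left(-2\right) 4\right)\right) \left(- \frac{1}{2171843}\right)\right) = -1781126 - \left(- \frac{647686}{659623} + \left(-1392 - -192\right) \left(- \frac{1}{2171843}\right)\right) = -1781126 - \left(- \frac{647686}{659623} + \left(-1392 + 192\right) \left(- \frac{1}{2171843}\right)\right) = -1781126 - \left(- \frac{647686}{659623} - - \frac{1200}{2171843}\right) = -1781126 - \left(- \frac{647686}{659623} + \frac{1200}{2171843}\right) = -1781126 - - \frac{1405880757698}{1432597595189} = -1781126 + \frac{1405880757698}{1432597595189} = - \frac{2551635418447845116}{1432597595189}$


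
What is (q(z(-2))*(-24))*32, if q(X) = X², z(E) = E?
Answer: -3072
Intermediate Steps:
(q(z(-2))*(-24))*32 = ((-2)²*(-24))*32 = (4*(-24))*32 = -96*32 = -3072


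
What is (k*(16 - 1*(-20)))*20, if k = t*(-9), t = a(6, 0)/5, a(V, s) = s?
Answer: 0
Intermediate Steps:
t = 0 (t = 0/5 = 0*(⅕) = 0)
k = 0 (k = 0*(-9) = 0)
(k*(16 - 1*(-20)))*20 = (0*(16 - 1*(-20)))*20 = (0*(16 + 20))*20 = (0*36)*20 = 0*20 = 0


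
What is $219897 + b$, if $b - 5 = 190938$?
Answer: $410840$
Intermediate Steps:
$b = 190943$ ($b = 5 + 190938 = 190943$)
$219897 + b = 219897 + 190943 = 410840$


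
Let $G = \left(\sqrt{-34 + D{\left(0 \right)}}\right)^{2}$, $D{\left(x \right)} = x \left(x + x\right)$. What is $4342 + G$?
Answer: $4308$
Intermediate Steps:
$D{\left(x \right)} = 2 x^{2}$ ($D{\left(x \right)} = x 2 x = 2 x^{2}$)
$G = -34$ ($G = \left(\sqrt{-34 + 2 \cdot 0^{2}}\right)^{2} = \left(\sqrt{-34 + 2 \cdot 0}\right)^{2} = \left(\sqrt{-34 + 0}\right)^{2} = \left(\sqrt{-34}\right)^{2} = \left(i \sqrt{34}\right)^{2} = -34$)
$4342 + G = 4342 - 34 = 4308$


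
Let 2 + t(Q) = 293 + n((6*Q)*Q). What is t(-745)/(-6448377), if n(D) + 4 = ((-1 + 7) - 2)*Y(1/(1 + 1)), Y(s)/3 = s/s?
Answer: -23/496029 ≈ -4.6368e-5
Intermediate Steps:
Y(s) = 3 (Y(s) = 3*(s/s) = 3*1 = 3)
n(D) = 8 (n(D) = -4 + ((-1 + 7) - 2)*3 = -4 + (6 - 2)*3 = -4 + 4*3 = -4 + 12 = 8)
t(Q) = 299 (t(Q) = -2 + (293 + 8) = -2 + 301 = 299)
t(-745)/(-6448377) = 299/(-6448377) = 299*(-1/6448377) = -23/496029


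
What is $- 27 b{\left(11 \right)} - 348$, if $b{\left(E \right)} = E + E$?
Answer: $-942$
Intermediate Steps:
$b{\left(E \right)} = 2 E$
$- 27 b{\left(11 \right)} - 348 = - 27 \cdot 2 \cdot 11 - 348 = \left(-27\right) 22 - 348 = -594 - 348 = -942$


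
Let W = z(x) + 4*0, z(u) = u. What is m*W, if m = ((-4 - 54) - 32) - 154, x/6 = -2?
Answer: 2928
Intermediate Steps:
x = -12 (x = 6*(-2) = -12)
W = -12 (W = -12 + 4*0 = -12 + 0 = -12)
m = -244 (m = (-58 - 32) - 154 = -90 - 154 = -244)
m*W = -244*(-12) = 2928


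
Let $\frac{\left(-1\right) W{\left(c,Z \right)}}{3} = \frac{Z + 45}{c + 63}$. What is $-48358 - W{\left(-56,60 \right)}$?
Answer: $-48313$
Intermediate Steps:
$W{\left(c,Z \right)} = - \frac{3 \left(45 + Z\right)}{63 + c}$ ($W{\left(c,Z \right)} = - 3 \frac{Z + 45}{c + 63} = - 3 \frac{45 + Z}{63 + c} = - \frac{3 \left(45 + Z\right)}{63 + c}$)
$-48358 - W{\left(-56,60 \right)} = -48358 - \frac{3 \left(-45 - 60\right)}{63 - 56} = -48358 - \frac{3 \left(-45 - 60\right)}{7} = -48358 - 3 \cdot \frac{1}{7} \left(-105\right) = -48358 - -45 = -48358 + 45 = -48313$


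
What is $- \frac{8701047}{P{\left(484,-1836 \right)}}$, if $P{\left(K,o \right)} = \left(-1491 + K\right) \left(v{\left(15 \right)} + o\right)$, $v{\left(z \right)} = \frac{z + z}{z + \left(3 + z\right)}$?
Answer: $- \frac{95711517}{20327302} \approx -4.7085$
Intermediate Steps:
$v{\left(z \right)} = \frac{2 z}{3 + 2 z}$
$P{\left(K,o \right)} = \left(-1491 + K\right) \left(\frac{10}{11} + o\right)$ ($P{\left(K,o \right)} = \left(-1491 + K\right) \left(2 \cdot 15 \frac{1}{3 + 2 \cdot 15} + o\right) = \left(-1491 + K\right) \left(2 \cdot 15 \frac{1}{3 + 30} + o\right) = \left(-1491 + K\right) \left(2 \cdot 15 \cdot \frac{1}{33} + o\right) = \left(-1491 + K\right) \left(\frac{10}{11} + o\right)$)
$- \frac{8701047}{P{\left(484,-1836 \right)}} = - \frac{8701047}{- \frac{14910}{11} - -2737476 + \frac{10}{11} \cdot 484 + 484 \left(-1836\right)} = - \frac{8701047}{- \frac{14910}{11} + 2737476 + 440 - 888624} = - \frac{8701047}{\frac{20327302}{11}} = \left(-8701047\right) \frac{11}{20327302} = - \frac{95711517}{20327302}$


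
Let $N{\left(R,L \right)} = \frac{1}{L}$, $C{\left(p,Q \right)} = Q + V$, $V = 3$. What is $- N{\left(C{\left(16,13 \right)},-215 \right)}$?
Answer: $\frac{1}{215} \approx 0.0046512$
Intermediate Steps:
$C{\left(p,Q \right)} = 3 + Q$ ($C{\left(p,Q \right)} = Q + 3 = 3 + Q$)
$- N{\left(C{\left(16,13 \right)},-215 \right)} = - \frac{1}{-215} = \left(-1\right) \left(- \frac{1}{215}\right) = \frac{1}{215}$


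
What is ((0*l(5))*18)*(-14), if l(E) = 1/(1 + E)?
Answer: 0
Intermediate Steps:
((0*l(5))*18)*(-14) = ((0/(1 + 5))*18)*(-14) = ((0/6)*18)*(-14) = ((0*(⅙))*18)*(-14) = (0*18)*(-14) = 0*(-14) = 0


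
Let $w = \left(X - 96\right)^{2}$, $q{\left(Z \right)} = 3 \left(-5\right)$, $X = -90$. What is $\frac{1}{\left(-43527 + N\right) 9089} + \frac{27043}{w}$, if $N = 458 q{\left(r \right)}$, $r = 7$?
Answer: $\frac{4129090488241}{5282328696156} \approx 0.78168$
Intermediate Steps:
$q{\left(Z \right)} = -15$
$N = -6870$ ($N = 458 \left(-15\right) = -6870$)
$w = 34596$ ($w = \left(-90 - 96\right)^{2} = \left(-186\right)^{2} = 34596$)
$\frac{1}{\left(-43527 + N\right) 9089} + \frac{27043}{w} = \frac{1}{\left(-43527 - 6870\right) 9089} + \frac{27043}{34596} = \frac{1}{-50397} \cdot \frac{1}{9089} + 27043 \cdot \frac{1}{34596} = \left(- \frac{1}{50397}\right) \frac{1}{9089} + \frac{27043}{34596} = - \frac{1}{458058333} + \frac{27043}{34596} = \frac{4129090488241}{5282328696156}$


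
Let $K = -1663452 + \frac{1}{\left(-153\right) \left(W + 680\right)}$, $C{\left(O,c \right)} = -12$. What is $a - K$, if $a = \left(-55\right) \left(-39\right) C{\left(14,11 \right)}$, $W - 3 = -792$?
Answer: $\frac{27312123023}{16677} \approx 1.6377 \cdot 10^{6}$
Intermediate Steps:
$W = -789$ ($W = 3 - 792 = -789$)
$K = - \frac{27741389003}{16677}$ ($K = -1663452 + \frac{1}{\left(-153\right) \left(-789 + 680\right)} = -1663452 + \frac{1}{\left(-153\right) \left(-109\right)} = -1663452 + \frac{1}{16677} = - \frac{27741389003}{16677} \approx -1.6635 \cdot 10^{6}$)
$a = -25740$ ($a = \left(-55\right) \left(-39\right) \left(-12\right) = 2145 \left(-12\right) = -25740$)
$a - K = -25740 - - \frac{27741389003}{16677} = -25740 + \frac{27741389003}{16677} = \frac{27312123023}{16677}$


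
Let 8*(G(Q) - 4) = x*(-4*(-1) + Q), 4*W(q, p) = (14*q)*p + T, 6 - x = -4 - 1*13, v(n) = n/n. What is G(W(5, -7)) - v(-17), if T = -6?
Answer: -342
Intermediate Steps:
v(n) = 1
x = 23 (x = 6 - (-4 - 1*13) = 6 - (-4 - 13) = 6 - 1*(-17) = 6 + 17 = 23)
W(q, p) = -3/2 + 7*p*q/2 (W(q, p) = ((14*q)*p - 6)/4 = (14*p*q - 6)/4 = (-6 + 14*p*q)/4 = -3/2 + 7*p*q/2)
G(Q) = 31/2 + 23*Q/8 (G(Q) = 4 + (23*(-4*(-1) + Q))/8 = 4 + (23*(4 + Q))/8 = 4 + (92 + 23*Q)/8 = 4 + (23/2 + 23*Q/8) = 31/2 + 23*Q/8)
G(W(5, -7)) - v(-17) = (31/2 + 23*(-3/2 + (7/2)*(-7)*5)/8) - 1*1 = (31/2 + 23*(-3/2 - 245/2)/8) - 1 = (31/2 + (23/8)*(-124)) - 1 = (31/2 - 713/2) - 1 = -341 - 1 = -342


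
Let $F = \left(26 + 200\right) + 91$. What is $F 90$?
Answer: $28530$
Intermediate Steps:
$F = 317$ ($F = 226 + 91 = 317$)
$F 90 = 317 \cdot 90 = 28530$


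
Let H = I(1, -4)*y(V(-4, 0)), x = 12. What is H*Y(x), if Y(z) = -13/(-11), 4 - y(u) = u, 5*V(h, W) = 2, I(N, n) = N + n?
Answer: -702/55 ≈ -12.764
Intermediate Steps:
V(h, W) = ⅖ (V(h, W) = (⅕)*2 = ⅖)
y(u) = 4 - u
Y(z) = 13/11 (Y(z) = -13*(-1/11) = 13/11)
H = -54/5 (H = (1 - 4)*(4 - 1*⅖) = -3*(4 - ⅖) = -3*18/5 = -54/5 ≈ -10.800)
H*Y(x) = -54/5*13/11 = -702/55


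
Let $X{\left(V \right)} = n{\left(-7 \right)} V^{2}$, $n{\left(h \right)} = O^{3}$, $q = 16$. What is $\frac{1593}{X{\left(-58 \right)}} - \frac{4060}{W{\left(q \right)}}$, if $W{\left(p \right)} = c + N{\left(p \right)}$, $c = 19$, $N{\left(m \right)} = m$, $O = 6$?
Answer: $- \frac{3121733}{26912} \approx -116.0$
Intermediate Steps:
$n{\left(h \right)} = 216$ ($n{\left(h \right)} = 6^{3} = 216$)
$W{\left(p \right)} = 19 + p$
$X{\left(V \right)} = 216 V^{2}$
$\frac{1593}{X{\left(-58 \right)}} - \frac{4060}{W{\left(q \right)}} = \frac{1593}{216 \left(-58\right)^{2}} - \frac{4060}{19 + 16} = \frac{1593}{216 \cdot 3364} - \frac{4060}{35} = \frac{1593}{726624} - 116 = 1593 \cdot \frac{1}{726624} - 116 = \frac{59}{26912} - 116 = - \frac{3121733}{26912}$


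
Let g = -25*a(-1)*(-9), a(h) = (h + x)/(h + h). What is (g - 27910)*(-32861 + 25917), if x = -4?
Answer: 189901040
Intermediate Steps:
a(h) = (-4 + h)/(2*h) (a(h) = (h - 4)/(h + h) = (-4 + h)/((2*h)) = (-4 + h)*(1/(2*h)) = (-4 + h)/(2*h))
g = 1125/2 (g = -25*(-4 - 1)/(2*(-1))*(-9) = -25*(-1)*(-5)/2*(-9) = -25*5/2*(-9) = -125/2*(-9) = 1125/2 ≈ 562.50)
(g - 27910)*(-32861 + 25917) = (1125/2 - 27910)*(-32861 + 25917) = -54695/2*(-6944) = 189901040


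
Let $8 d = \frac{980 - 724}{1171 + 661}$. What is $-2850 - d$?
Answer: $- \frac{652654}{229} \approx -2850.0$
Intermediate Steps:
$d = \frac{4}{229}$ ($d = \frac{\left(980 - 724\right) \frac{1}{1171 + 661}}{8} = \frac{256 \cdot \frac{1}{1832}}{8} = \frac{1}{8} \cdot \frac{32}{229} = \frac{4}{229} \approx 0.017467$)
$-2850 - d = -2850 - \frac{4}{229} = - \frac{652654}{229}$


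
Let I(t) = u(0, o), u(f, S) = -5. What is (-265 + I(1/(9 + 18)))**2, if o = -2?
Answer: 72900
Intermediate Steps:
I(t) = -5
(-265 + I(1/(9 + 18)))**2 = (-265 - 5)**2 = (-270)**2 = 72900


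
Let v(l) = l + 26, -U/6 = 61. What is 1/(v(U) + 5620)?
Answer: 1/5280 ≈ 0.00018939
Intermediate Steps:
U = -366 (U = -6*61 = -366)
v(l) = 26 + l
1/(v(U) + 5620) = 1/((26 - 366) + 5620) = 1/(-340 + 5620) = 1/5280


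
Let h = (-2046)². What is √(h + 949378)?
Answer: 7*√104806 ≈ 2266.2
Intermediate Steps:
h = 4186116
√(h + 949378) = √(4186116 + 949378) = √5135494 = 7*√104806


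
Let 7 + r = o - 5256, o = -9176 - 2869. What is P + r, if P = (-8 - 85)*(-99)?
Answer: -8101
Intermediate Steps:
o = -12045
r = -17308 (r = -7 + (-12045 - 5256) = -7 - 17301 = -17308)
P = 9207 (P = -93*(-99) = 9207)
P + r = 9207 - 17308 = -8101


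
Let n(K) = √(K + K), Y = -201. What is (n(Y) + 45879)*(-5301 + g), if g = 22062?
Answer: 768977919 + 16761*I*√402 ≈ 7.6898e+8 + 3.3606e+5*I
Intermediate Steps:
n(K) = √2*√K (n(K) = √(2*K) = √2*√K)
(n(Y) + 45879)*(-5301 + g) = (√2*√(-201) + 45879)*(-5301 + 22062) = (√2*(I*√201) + 45879)*16761 = (I*√402 + 45879)*16761 = (45879 + I*√402)*16761 = 768977919 + 16761*I*√402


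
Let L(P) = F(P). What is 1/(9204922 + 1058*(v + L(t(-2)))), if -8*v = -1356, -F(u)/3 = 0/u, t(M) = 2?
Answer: 1/9384253 ≈ 1.0656e-7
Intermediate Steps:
F(u) = 0 (F(u) = -0/u = -3*0 = 0)
v = 339/2 (v = -⅛*(-1356) = 339/2 ≈ 169.50)
L(P) = 0
1/(9204922 + 1058*(v + L(t(-2)))) = 1/(9204922 + 1058*(339/2 + 0)) = 1/(9204922 + 1058*(339/2)) = 1/(9204922 + 179331) = 1/9384253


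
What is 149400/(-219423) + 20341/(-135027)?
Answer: -8212105681/9876009807 ≈ -0.83152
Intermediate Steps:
149400/(-219423) + 20341/(-135027) = 149400*(-1/219423) + 20341*(-1/135027) = -49800/73141 - 20341/135027 = -8212105681/9876009807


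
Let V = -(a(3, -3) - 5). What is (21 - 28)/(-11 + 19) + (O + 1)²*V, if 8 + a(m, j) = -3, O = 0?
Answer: 121/8 ≈ 15.125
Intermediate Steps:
a(m, j) = -11 (a(m, j) = -8 - 3 = -11)
V = 16 (V = -(-11 - 5) = -1*(-16) = 16)
(21 - 28)/(-11 + 19) + (O + 1)²*V = (21 - 28)/(-11 + 19) + (0 + 1)²*16 = -7/8 + 1²*16 = -7*⅛ + 1*16 = -7/8 + 16 = 121/8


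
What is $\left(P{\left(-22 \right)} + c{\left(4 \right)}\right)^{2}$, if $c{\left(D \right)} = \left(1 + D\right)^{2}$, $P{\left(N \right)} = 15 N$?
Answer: $93025$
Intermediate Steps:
$\left(P{\left(-22 \right)} + c{\left(4 \right)}\right)^{2} = \left(15 \left(-22\right) + \left(1 + 4\right)^{2}\right)^{2} = \left(-330 + 5^{2}\right)^{2} = \left(-330 + 25\right)^{2} = \left(-305\right)^{2} = 93025$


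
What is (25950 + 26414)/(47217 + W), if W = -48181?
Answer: -13091/241 ≈ -54.320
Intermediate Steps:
(25950 + 26414)/(47217 + W) = (25950 + 26414)/(47217 - 48181) = 52364/(-964) = 52364*(-1/964) = -13091/241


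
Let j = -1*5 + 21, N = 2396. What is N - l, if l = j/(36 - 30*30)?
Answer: 129385/54 ≈ 2396.0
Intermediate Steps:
j = 16 (j = -5 + 21 = 16)
l = -1/54 (l = 16/(36 - 30*30) = 16/(36 - 900) = 16/(-864) = 16*(-1/864) = -1/54 ≈ -0.018519)
N - l = 2396 - 1*(-1/54) = 2396 + 1/54 = 129385/54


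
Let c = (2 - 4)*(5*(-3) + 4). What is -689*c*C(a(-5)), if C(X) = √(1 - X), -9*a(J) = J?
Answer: -30316/3 ≈ -10105.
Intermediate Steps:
a(J) = -J/9
c = 22 (c = -2*(-15 + 4) = -2*(-11) = 22)
-689*c*C(a(-5)) = -15158*√(1 - (-1)*(-5)/9) = -15158*√(1 - 1*5/9) = -15158*√(1 - 5/9) = -15158*√(4/9) = -15158*2/3 = -689*44/3 = -30316/3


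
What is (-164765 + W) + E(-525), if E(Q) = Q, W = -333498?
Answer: -498788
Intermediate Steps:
(-164765 + W) + E(-525) = (-164765 - 333498) - 525 = -498263 - 525 = -498788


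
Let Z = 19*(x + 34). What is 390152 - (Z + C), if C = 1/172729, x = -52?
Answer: 67449638125/172729 ≈ 3.9049e+5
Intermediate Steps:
C = 1/172729 ≈ 5.7894e-6
Z = -342 (Z = 19*(-52 + 34) = 19*(-18) = -342)
390152 - (Z + C) = 390152 - (-342 + 1/172729) = 390152 - 1*(-59073317/172729) = 390152 + 59073317/172729 = 67449638125/172729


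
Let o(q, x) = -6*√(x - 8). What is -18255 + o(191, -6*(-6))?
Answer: -18255 - 12*√7 ≈ -18287.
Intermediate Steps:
o(q, x) = -6*√(-8 + x)
-18255 + o(191, -6*(-6)) = -18255 - 6*√(-8 - 6*(-6)) = -18255 - 6*√(-8 + 36) = -18255 - 12*√7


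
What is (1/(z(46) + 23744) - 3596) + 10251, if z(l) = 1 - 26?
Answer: 157849946/23719 ≈ 6655.0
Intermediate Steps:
z(l) = -25
(1/(z(46) + 23744) - 3596) + 10251 = (1/(-25 + 23744) - 3596) + 10251 = (1/23719 - 3596) + 10251 = -85293523/23719 + 10251 = 157849946/23719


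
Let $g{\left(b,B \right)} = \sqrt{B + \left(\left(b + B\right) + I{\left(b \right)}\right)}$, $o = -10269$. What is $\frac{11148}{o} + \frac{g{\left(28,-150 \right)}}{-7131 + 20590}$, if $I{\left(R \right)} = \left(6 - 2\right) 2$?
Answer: $- \frac{3716}{3423} + \frac{2 i \sqrt{66}}{13459} \approx -1.0856 + 0.0012072 i$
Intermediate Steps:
$I{\left(R \right)} = 8$ ($I{\left(R \right)} = 4 \cdot 2 = 8$)
$g{\left(b,B \right)} = \sqrt{8 + b + 2 B}$ ($g{\left(b,B \right)} = \sqrt{B + \left(\left(b + B\right) + 8\right)} = \sqrt{B + \left(\left(B + b\right) + 8\right)} = \sqrt{B + \left(8 + B + b\right)} = \sqrt{8 + b + 2 B}$)
$\frac{11148}{o} + \frac{g{\left(28,-150 \right)}}{-7131 + 20590} = \frac{11148}{-10269} + \frac{\sqrt{8 + 28 + 2 \left(-150\right)}}{-7131 + 20590} = 11148 \left(- \frac{1}{10269}\right) + \frac{\sqrt{8 + 28 - 300}}{13459} = - \frac{3716}{3423} + \sqrt{-264} \cdot \frac{1}{13459} = - \frac{3716}{3423} + 2 i \sqrt{66} \cdot \frac{1}{13459} = - \frac{3716}{3423} + \frac{2 i \sqrt{66}}{13459}$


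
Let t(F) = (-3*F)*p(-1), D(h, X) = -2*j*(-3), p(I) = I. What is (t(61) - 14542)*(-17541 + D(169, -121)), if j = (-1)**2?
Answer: 251785065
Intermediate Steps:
j = 1
D(h, X) = 6 (D(h, X) = -2*1*(-3) = -2*(-3) = 6)
t(F) = 3*F (t(F) = -3*F*(-1) = 3*F)
(t(61) - 14542)*(-17541 + D(169, -121)) = (3*61 - 14542)*(-17541 + 6) = (183 - 14542)*(-17535) = -14359*(-17535) = 251785065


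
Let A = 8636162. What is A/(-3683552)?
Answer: -4318081/1841776 ≈ -2.3445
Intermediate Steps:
A/(-3683552) = 8636162/(-3683552) = 8636162*(-1/3683552) = -4318081/1841776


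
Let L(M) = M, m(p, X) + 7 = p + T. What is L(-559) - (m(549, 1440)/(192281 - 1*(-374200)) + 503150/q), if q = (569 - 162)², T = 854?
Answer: -52740145404625/93837011169 ≈ -562.04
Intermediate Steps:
m(p, X) = 847 + p (m(p, X) = -7 + (p + 854) = -7 + (854 + p) = 847 + p)
q = 165649 (q = 407² = 165649)
L(-559) - (m(549, 1440)/(192281 - 1*(-374200)) + 503150/q) = -559 - ((847 + 549)/(192281 - 1*(-374200)) + 503150/165649) = -559 - (1396/(192281 + 374200) + 503150*(1/165649)) = -559 - (1396/566481 + 503150/165649) = -559 - 1*285256161154/93837011169 = -559 - 285256161154/93837011169 = -52740145404625/93837011169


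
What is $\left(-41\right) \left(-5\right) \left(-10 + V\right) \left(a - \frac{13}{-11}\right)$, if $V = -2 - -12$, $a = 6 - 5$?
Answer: $0$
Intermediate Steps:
$a = 1$
$V = 10$ ($V = -2 + 12 = 10$)
$\left(-41\right) \left(-5\right) \left(-10 + V\right) \left(a - \frac{13}{-11}\right) = \left(-41\right) \left(-5\right) \left(-10 + 10\right) \left(1 - \frac{13}{-11}\right) = 205 \cdot 0 \left(1 - - \frac{13}{11}\right) = 205 \cdot 0 \left(1 + \frac{13}{11}\right) = 205 \cdot 0 \cdot \frac{24}{11} = 205 \cdot 0 = 0$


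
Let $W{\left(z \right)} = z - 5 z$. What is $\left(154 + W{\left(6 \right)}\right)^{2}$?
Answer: $16900$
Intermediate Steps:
$W{\left(z \right)} = - 4 z$ ($W{\left(z \right)} = z - 5 z = - 4 z$)
$\left(154 + W{\left(6 \right)}\right)^{2} = \left(154 - 24\right)^{2} = 130^{2} = 16900$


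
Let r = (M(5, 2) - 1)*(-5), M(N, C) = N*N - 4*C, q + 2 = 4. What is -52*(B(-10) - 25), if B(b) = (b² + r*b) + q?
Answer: -45604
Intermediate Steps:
q = 2 (q = -2 + 4 = 2)
M(N, C) = N² - 4*C
r = -80 (r = ((5² - 4*2) - 1)*(-5) = ((25 - 8) - 1)*(-5) = (17 - 1)*(-5) = 16*(-5) = -80)
B(b) = 2 + b² - 80*b (B(b) = (b² - 80*b) + 2 = 2 + b² - 80*b)
-52*(B(-10) - 25) = -52*((2 + (-10)² - 80*(-10)) - 25) = -52*((2 + 100 + 800) - 25) = -52*(902 - 25) = -52*877 = -45604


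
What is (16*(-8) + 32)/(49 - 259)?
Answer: 16/35 ≈ 0.45714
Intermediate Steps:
(16*(-8) + 32)/(49 - 259) = (-128 + 32)/(-210) = -96*(-1/210) = 16/35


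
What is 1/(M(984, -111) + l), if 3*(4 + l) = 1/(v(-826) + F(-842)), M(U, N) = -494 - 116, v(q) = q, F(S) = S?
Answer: -5004/3072457 ≈ -0.0016287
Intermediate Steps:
M(U, N) = -610
l = -20017/5004 (l = -4 + 1/(3*(-826 - 842)) = -4 + (⅓)/(-1668) = -4 + (⅓)*(-1/1668) = -4 - 1/5004 = -20017/5004 ≈ -4.0002)
1/(M(984, -111) + l) = 1/(-610 - 20017/5004) = 1/(-3072457/5004) = -5004/3072457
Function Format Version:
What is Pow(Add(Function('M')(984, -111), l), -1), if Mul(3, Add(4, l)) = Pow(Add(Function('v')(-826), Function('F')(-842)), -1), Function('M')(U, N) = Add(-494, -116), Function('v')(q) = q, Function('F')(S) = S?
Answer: Rational(-5004, 3072457) ≈ -0.0016287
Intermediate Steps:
Function('M')(U, N) = -610
l = Rational(-20017, 5004) (l = Add(-4, Mul(Rational(1, 3), Pow(Add(-826, -842), -1))) = Add(-4, Mul(Rational(1, 3), Pow(-1668, -1))) = Add(-4, Mul(Rational(1, 3), Rational(-1, 1668))) = Add(-4, Rational(-1, 5004)) = Rational(-20017, 5004) ≈ -4.0002)
Pow(Add(Function('M')(984, -111), l), -1) = Pow(Add(-610, Rational(-20017, 5004)), -1) = Pow(Rational(-3072457, 5004), -1) = Rational(-5004, 3072457)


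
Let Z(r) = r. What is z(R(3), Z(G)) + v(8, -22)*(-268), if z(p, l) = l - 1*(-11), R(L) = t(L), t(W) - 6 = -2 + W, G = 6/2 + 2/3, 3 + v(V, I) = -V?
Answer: 8888/3 ≈ 2962.7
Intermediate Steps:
v(V, I) = -3 - V
G = 11/3 (G = 6*(½) + 2*(⅓) = 3 + ⅔ = 11/3 ≈ 3.6667)
t(W) = 4 + W (t(W) = 6 + (-2 + W) = 4 + W)
R(L) = 4 + L
z(p, l) = 11 + l (z(p, l) = l + 11 = 11 + l)
z(R(3), Z(G)) + v(8, -22)*(-268) = (11 + 11/3) + (-3 - 1*8)*(-268) = 44/3 + (-3 - 8)*(-268) = 44/3 - 11*(-268) = 44/3 + 2948 = 8888/3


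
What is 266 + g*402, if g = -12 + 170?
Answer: 63782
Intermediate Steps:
g = 158
266 + g*402 = 266 + 158*402 = 266 + 63516 = 63782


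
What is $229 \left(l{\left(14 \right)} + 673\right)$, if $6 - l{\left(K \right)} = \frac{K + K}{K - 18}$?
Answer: $157094$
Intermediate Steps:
$l{\left(K \right)} = 6 - \frac{2 K}{-18 + K}$ ($l{\left(K \right)} = 6 - \frac{K + K}{K - 18} = 6 - \frac{2 K}{-18 + K}$)
$229 \left(l{\left(14 \right)} + 673\right) = 229 \left(\frac{4 \left(-27 + 14\right)}{-18 + 14} + 673\right) = 229 \left(4 \frac{1}{-4} \left(-13\right) + 673\right) = 229 \left(4 \left(- \frac{1}{4}\right) \left(-13\right) + 673\right) = 229 \left(13 + 673\right) = 229 \cdot 686 = 157094$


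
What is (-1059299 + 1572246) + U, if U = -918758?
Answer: -405811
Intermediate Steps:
(-1059299 + 1572246) + U = (-1059299 + 1572246) - 918758 = 512947 - 918758 = -405811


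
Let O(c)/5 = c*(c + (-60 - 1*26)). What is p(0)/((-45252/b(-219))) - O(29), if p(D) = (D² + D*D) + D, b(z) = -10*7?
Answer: 8265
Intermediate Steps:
b(z) = -70
p(D) = D + 2*D² (p(D) = (D² + D²) + D = 2*D² + D = D + 2*D²)
O(c) = 5*c*(-86 + c) (O(c) = 5*(c*(c + (-60 - 1*26))) = 5*(c*(c + (-60 - 26))) = 5*(c*(c - 86)) = 5*(c*(-86 + c)) = 5*c*(-86 + c))
p(0)/((-45252/b(-219))) - O(29) = (0*(1 + 2*0))/((-45252/(-70))) - 5*29*(-86 + 29) = (0*(1 + 0))/((-45252*(-1/70))) - 5*29*(-57) = (0*1)/(22626/35) - 1*(-8265) = 0*(35/22626) + 8265 = 0 + 8265 = 8265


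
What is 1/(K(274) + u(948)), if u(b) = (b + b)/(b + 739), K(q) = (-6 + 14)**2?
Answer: 1687/109864 ≈ 0.015355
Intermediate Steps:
K(q) = 64 (K(q) = 8**2 = 64)
u(b) = 2*b/(739 + b) (u(b) = (2*b)/(739 + b) = 2*b/(739 + b))
1/(K(274) + u(948)) = 1/(64 + 2*948/(739 + 948)) = 1/(64 + 2*948/1687) = 1/(64 + 2*948*(1/1687)) = 1/(64 + 1896/1687) = 1/(109864/1687) = 1687/109864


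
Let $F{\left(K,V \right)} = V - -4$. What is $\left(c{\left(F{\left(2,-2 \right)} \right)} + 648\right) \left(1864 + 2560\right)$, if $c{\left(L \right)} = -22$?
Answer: $2769424$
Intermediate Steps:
$F{\left(K,V \right)} = 4 + V$ ($F{\left(K,V \right)} = V + 4 = 4 + V$)
$\left(c{\left(F{\left(2,-2 \right)} \right)} + 648\right) \left(1864 + 2560\right) = \left(-22 + 648\right) \left(1864 + 2560\right) = 626 \cdot 4424 = 2769424$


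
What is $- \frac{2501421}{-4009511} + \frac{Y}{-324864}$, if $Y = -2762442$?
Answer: $\frac{660481289867}{72363654528} \approx 9.1273$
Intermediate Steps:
$- \frac{2501421}{-4009511} + \frac{Y}{-324864} = - \frac{2501421}{-4009511} - \frac{2762442}{-324864} = \left(-2501421\right) \left(- \frac{1}{4009511}\right) - - \frac{153469}{18048} = \frac{2501421}{4009511} + \frac{153469}{18048} = \frac{660481289867}{72363654528}$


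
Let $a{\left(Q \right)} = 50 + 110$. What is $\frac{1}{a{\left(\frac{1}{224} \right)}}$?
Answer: $\frac{1}{160} \approx 0.00625$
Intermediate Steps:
$a{\left(Q \right)} = 160$
$\frac{1}{a{\left(\frac{1}{224} \right)}} = \frac{1}{160}$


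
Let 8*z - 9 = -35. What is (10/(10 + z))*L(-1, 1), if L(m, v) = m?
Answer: -40/27 ≈ -1.4815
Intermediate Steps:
z = -13/4 (z = 9/8 + (1/8)*(-35) = 9/8 - 35/8 = -13/4 ≈ -3.2500)
(10/(10 + z))*L(-1, 1) = (10/(10 - 13/4))*(-1) = (10/(27/4))*(-1) = (10*(4/27))*(-1) = (40/27)*(-1) = -40/27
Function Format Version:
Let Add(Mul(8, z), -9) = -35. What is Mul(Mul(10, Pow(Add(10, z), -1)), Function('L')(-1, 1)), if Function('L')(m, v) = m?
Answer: Rational(-40, 27) ≈ -1.4815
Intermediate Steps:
z = Rational(-13, 4) (z = Add(Rational(9, 8), Mul(Rational(1, 8), -35)) = Add(Rational(9, 8), Rational(-35, 8)) = Rational(-13, 4) ≈ -3.2500)
Mul(Mul(10, Pow(Add(10, z), -1)), Function('L')(-1, 1)) = Mul(Mul(10, Pow(Add(10, Rational(-13, 4)), -1)), -1) = Mul(Mul(10, Pow(Rational(27, 4), -1)), -1) = Mul(Mul(10, Rational(4, 27)), -1) = Mul(Rational(40, 27), -1) = Rational(-40, 27)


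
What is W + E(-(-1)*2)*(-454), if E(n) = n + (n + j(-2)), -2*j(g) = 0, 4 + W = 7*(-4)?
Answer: -1848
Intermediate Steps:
W = -32 (W = -4 + 7*(-4) = -4 - 28 = -32)
j(g) = 0 (j(g) = -½*0 = 0)
E(n) = 2*n (E(n) = n + (n + 0) = n + n = 2*n)
W + E(-(-1)*2)*(-454) = -32 + (2*(-(-1)*2))*(-454) = -32 + (2*(-1*(-2)))*(-454) = -32 + (2*2)*(-454) = -32 + 4*(-454) = -32 - 1816 = -1848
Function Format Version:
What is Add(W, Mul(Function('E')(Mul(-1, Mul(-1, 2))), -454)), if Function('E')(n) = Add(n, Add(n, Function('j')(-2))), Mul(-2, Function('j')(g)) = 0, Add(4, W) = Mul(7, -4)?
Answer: -1848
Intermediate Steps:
W = -32 (W = Add(-4, Mul(7, -4)) = Add(-4, -28) = -32)
Function('j')(g) = 0 (Function('j')(g) = Mul(Rational(-1, 2), 0) = 0)
Function('E')(n) = Mul(2, n) (Function('E')(n) = Add(n, Add(n, 0)) = Add(n, n) = Mul(2, n))
Add(W, Mul(Function('E')(Mul(-1, Mul(-1, 2))), -454)) = Add(-32, Mul(Mul(2, Mul(-1, Mul(-1, 2))), -454)) = Add(-32, Mul(Mul(2, Mul(-1, -2)), -454)) = Add(-32, Mul(Mul(2, 2), -454)) = Add(-32, Mul(4, -454)) = Add(-32, -1816) = -1848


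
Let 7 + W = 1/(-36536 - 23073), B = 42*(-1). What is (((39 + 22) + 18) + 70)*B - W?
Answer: -372615858/59609 ≈ -6251.0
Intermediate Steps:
B = -42
W = -417264/59609 (W = -7 + 1/(-36536 - 23073) = -7 + 1/(-59609) = -7 - 1/59609 = -417264/59609 ≈ -7.0000)
(((39 + 22) + 18) + 70)*B - W = (((39 + 22) + 18) + 70)*(-42) - 1*(-417264/59609) = ((61 + 18) + 70)*(-42) + 417264/59609 = (79 + 70)*(-42) + 417264/59609 = 149*(-42) + 417264/59609 = -6258 + 417264/59609 = -372615858/59609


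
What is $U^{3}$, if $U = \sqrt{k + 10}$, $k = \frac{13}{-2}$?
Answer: $\frac{7 \sqrt{14}}{4} \approx 6.5479$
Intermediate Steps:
$k = - \frac{13}{2}$ ($k = 13 \left(- \frac{1}{2}\right) = - \frac{13}{2} \approx -6.5$)
$U = \frac{\sqrt{14}}{2}$ ($U = \sqrt{- \frac{13}{2} + 10} = \sqrt{\frac{7}{2}} = \frac{\sqrt{14}}{2} \approx 1.8708$)
$U^{3} = \left(\frac{\sqrt{14}}{2}\right)^{3} = \frac{7 \sqrt{14}}{4}$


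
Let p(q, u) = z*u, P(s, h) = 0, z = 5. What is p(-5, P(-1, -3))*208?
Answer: 0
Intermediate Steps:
p(q, u) = 5*u
p(-5, P(-1, -3))*208 = (5*0)*208 = 0*208 = 0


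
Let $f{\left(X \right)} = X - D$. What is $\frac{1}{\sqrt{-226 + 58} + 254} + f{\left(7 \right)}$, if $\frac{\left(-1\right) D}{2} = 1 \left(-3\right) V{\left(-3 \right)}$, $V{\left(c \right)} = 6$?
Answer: $-29 + \frac{1}{254 + 2 i \sqrt{42}} \approx -28.996 - 0.00020038 i$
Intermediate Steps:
$D = 36$ ($D = - 2 \cdot 1 \left(-3\right) 6 = - 2 \left(\left(-3\right) 6\right) = \left(-2\right) \left(-18\right) = 36$)
$f{\left(X \right)} = -36 + X$ ($f{\left(X \right)} = X - 36 = -36 + X$)
$\frac{1}{\sqrt{-226 + 58} + 254} + f{\left(7 \right)} = \frac{1}{\sqrt{-226 + 58} + 254} + \left(-36 + 7\right) = \frac{1}{\sqrt{-168} + 254} - 29 = \frac{1}{2 i \sqrt{42} + 254} - 29 = \frac{1}{254 + 2 i \sqrt{42}} - 29 = -29 + \frac{1}{254 + 2 i \sqrt{42}}$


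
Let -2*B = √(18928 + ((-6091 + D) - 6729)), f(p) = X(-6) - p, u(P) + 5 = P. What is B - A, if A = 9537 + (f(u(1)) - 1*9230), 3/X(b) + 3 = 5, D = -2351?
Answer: -625/2 - 17*√13/2 ≈ -343.15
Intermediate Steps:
X(b) = 3/2 (X(b) = 3/(-3 + 5) = 3/2)
u(P) = -5 + P
f(p) = 3/2 - p
B = -17*√13/2 (B = -√(18928 + ((-6091 - 2351) - 6729))/2 = -√(18928 + (-8442 - 6729))/2 = -√(18928 - 15171)/2 = -17*√13/2 ≈ -30.647)
A = 625/2 (A = 9537 + ((3/2 - (-5 + 1)) - 1*9230) = 9537 + ((3/2 - 1*(-4)) - 9230) = 9537 + ((3/2 + 4) - 9230) = 9537 + (11/2 - 9230) = 9537 - 18449/2 = 625/2 ≈ 312.50)
B - A = -17*√13/2 - 1*625/2 = -17*√13/2 - 625/2 = -625/2 - 17*√13/2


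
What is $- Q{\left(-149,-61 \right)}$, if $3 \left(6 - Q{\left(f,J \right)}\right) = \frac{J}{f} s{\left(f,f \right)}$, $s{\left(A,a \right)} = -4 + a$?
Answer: $- \frac{4005}{149} \approx -26.879$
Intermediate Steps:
$Q{\left(f,J \right)} = 6 - \frac{J \left(-4 + f\right)}{3 f}$ ($Q{\left(f,J \right)} = 6 - \frac{\frac{J}{f} \left(-4 + f\right)}{3} = 6 - \frac{J \frac{1}{f} \left(-4 + f\right)}{3} = 6 - \frac{J \left(-4 + f\right)}{3 f}$)
$- Q{\left(-149,-61 \right)} = - \frac{18 \left(-149\right) - - 61 \left(-4 - 149\right)}{3 \left(-149\right)} = - \frac{\left(-1\right) \left(-2682 - \left(-61\right) \left(-153\right)\right)}{3 \cdot 149} = - \frac{\left(-1\right) \left(-2682 - 9333\right)}{3 \cdot 149} = - \frac{\left(-1\right) \left(-12015\right)}{3 \cdot 149} = \left(-1\right) \frac{4005}{149} = - \frac{4005}{149}$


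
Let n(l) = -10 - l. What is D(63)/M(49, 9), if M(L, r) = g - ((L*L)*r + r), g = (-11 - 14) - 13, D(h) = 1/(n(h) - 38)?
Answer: 1/2403816 ≈ 4.1601e-7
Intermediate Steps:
D(h) = 1/(-48 - h) (D(h) = 1/((-10 - h) - 38) = 1/(-48 - h))
g = -38 (g = -25 - 13 = -38)
M(L, r) = -38 - r - r*L² (M(L, r) = -38 - ((L*L)*r + r) = -38 - (L²*r + r) = -38 - (r*L² + r) = -38 - (r + r*L²) = -38 + (-r - r*L²) = -38 - r - r*L²)
D(63)/M(49, 9) = (-1/(48 + 63))/(-38 - 1*9 - 1*9*49²) = (-1/111)/(-38 - 9 - 1*9*2401) = (-1*1/111)/(-38 - 9 - 21609) = -1/111/(-21656) = -1/111*(-1/21656) = 1/2403816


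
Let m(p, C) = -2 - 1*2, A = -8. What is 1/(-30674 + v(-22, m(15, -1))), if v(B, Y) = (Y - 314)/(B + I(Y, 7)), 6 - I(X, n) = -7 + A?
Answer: -1/30356 ≈ -3.2942e-5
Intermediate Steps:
m(p, C) = -4 (m(p, C) = -2 - 2 = -4)
I(X, n) = 21 (I(X, n) = 6 - (-7 - 8) = 6 - 1*(-15) = 6 + 15 = 21)
v(B, Y) = (-314 + Y)/(21 + B) (v(B, Y) = (Y - 314)/(B + 21) = (-314 + Y)/(21 + B))
1/(-30674 + v(-22, m(15, -1))) = 1/(-30674 + (-314 - 4)/(21 - 22)) = 1/(-30674 - 318/(-1)) = 1/(-30674 - 1*(-318)) = 1/(-30674 + 318) = 1/(-30356) = -1/30356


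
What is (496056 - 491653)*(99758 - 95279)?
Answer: 19721037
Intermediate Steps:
(496056 - 491653)*(99758 - 95279) = 4403*4479 = 19721037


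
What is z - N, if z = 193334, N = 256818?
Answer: -63484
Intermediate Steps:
z - N = 193334 - 1*256818 = 193334 - 256818 = -63484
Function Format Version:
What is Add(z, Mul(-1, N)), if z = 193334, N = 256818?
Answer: -63484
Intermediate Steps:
Add(z, Mul(-1, N)) = Add(193334, Mul(-1, 256818)) = Add(193334, -256818) = -63484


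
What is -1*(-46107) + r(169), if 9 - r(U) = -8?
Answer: 46124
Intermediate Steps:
r(U) = 17 (r(U) = 9 - 1*(-8) = 9 + 8 = 17)
-1*(-46107) + r(169) = -1*(-46107) + 17 = 46107 + 17 = 46124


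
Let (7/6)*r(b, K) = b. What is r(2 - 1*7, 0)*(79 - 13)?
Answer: -1980/7 ≈ -282.86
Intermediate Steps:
r(b, K) = 6*b/7
r(2 - 1*7, 0)*(79 - 13) = (6*(2 - 1*7)/7)*(79 - 13) = (6*(2 - 7)/7)*66 = ((6/7)*(-5))*66 = -30/7*66 = -1980/7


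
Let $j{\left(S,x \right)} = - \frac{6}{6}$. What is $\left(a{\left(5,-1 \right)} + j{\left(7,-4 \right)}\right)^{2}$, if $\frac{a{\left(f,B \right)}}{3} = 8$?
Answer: $529$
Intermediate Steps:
$a{\left(f,B \right)} = 24$ ($a{\left(f,B \right)} = 3 \cdot 8 = 24$)
$j{\left(S,x \right)} = -1$ ($j{\left(S,x \right)} = \left(-6\right) \frac{1}{6} = -1$)
$\left(a{\left(5,-1 \right)} + j{\left(7,-4 \right)}\right)^{2} = \left(24 - 1\right)^{2} = 23^{2} = 529$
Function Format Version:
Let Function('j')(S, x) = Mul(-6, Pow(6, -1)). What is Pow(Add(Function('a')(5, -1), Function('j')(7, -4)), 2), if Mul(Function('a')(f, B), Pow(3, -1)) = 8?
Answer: 529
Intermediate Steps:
Function('a')(f, B) = 24 (Function('a')(f, B) = Mul(3, 8) = 24)
Function('j')(S, x) = -1 (Function('j')(S, x) = Mul(-6, Rational(1, 6)) = -1)
Pow(Add(Function('a')(5, -1), Function('j')(7, -4)), 2) = Pow(Add(24, -1), 2) = Pow(23, 2) = 529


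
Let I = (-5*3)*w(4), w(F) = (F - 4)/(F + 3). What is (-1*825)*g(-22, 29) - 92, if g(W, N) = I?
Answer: -92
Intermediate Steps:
w(F) = (-4 + F)/(3 + F)
I = 0 (I = (-5*3)*((-4 + 4)/(3 + 4)) = -15*0/7 = -15*0 = 0)
g(W, N) = 0
(-1*825)*g(-22, 29) - 92 = -1*825*0 - 92 = -825*0 - 92 = 0 - 92 = -92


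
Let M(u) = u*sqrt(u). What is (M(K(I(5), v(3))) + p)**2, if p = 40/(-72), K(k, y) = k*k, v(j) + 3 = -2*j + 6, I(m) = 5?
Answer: 1254400/81 ≈ 15486.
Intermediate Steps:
v(j) = 3 - 2*j (v(j) = -3 + (-2*j + 6) = -3 + (6 - 2*j) = 3 - 2*j)
K(k, y) = k**2
M(u) = u**(3/2)
p = -5/9 (p = 40*(-1/72) = -5/9 ≈ -0.55556)
(M(K(I(5), v(3))) + p)**2 = ((5**2)**(3/2) - 5/9)**2 = (25**(3/2) - 5/9)**2 = (125 - 5/9)**2 = (1120/9)**2 = 1254400/81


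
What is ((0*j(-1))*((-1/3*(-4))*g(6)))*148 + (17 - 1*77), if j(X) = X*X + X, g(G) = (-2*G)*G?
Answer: -60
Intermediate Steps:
g(G) = -2*G**2
j(X) = X + X**2 (j(X) = X**2 + X = X + X**2)
((0*j(-1))*((-1/3*(-4))*g(6)))*148 + (17 - 1*77) = ((0*(-(1 - 1)))*((-1/3*(-4))*(-2*6**2)))*148 + (17 - 1*77) = ((0*(-1*0))*((-1*1/3*(-4))*(-2*36)))*148 + (17 - 77) = ((0*0)*(-1/3*(-4)*(-72)))*148 - 60 = (0*((4/3)*(-72)))*148 - 60 = (0*(-96))*148 - 60 = 0*148 - 60 = 0 - 60 = -60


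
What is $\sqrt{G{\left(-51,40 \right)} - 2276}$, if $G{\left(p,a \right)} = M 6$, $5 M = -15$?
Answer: $i \sqrt{2294} \approx 47.896 i$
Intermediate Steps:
$M = -3$ ($M = \frac{1}{5} \left(-15\right) = -3$)
$G{\left(p,a \right)} = -18$ ($G{\left(p,a \right)} = \left(-3\right) 6 = -18$)
$\sqrt{G{\left(-51,40 \right)} - 2276} = \sqrt{-18 - 2276} = \sqrt{-2294} = i \sqrt{2294}$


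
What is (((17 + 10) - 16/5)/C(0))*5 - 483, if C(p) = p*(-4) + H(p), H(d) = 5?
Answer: -2296/5 ≈ -459.20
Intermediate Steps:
C(p) = 5 - 4*p (C(p) = p*(-4) + 5 = -4*p + 5 = 5 - 4*p)
(((17 + 10) - 16/5)/C(0))*5 - 483 = (((17 + 10) - 16/5)/(5 - 4*0))*5 - 483 = ((27 - 16*⅕)/(5 + 0))*5 - 483 = ((27 - 16/5)/5)*5 - 483 = ((119/5)*(⅕))*5 - 483 = (119/25)*5 - 483 = 119/5 - 483 = -2296/5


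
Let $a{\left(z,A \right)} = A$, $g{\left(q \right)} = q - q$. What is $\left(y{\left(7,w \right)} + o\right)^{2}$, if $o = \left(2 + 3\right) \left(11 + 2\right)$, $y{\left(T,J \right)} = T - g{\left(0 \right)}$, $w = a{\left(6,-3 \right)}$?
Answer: $5184$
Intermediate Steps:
$g{\left(q \right)} = 0$
$w = -3$
$y{\left(T,J \right)} = T$ ($y{\left(T,J \right)} = T - 0 = T + 0 = T$)
$o = 65$ ($o = 5 \cdot 13 = 65$)
$\left(y{\left(7,w \right)} + o\right)^{2} = \left(7 + 65\right)^{2} = 72^{2} = 5184$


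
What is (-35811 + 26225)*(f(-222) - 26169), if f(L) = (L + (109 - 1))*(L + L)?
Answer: -234348942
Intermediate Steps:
f(L) = 2*L*(108 + L) (f(L) = (L + 108)*(2*L) = (108 + L)*(2*L) = 2*L*(108 + L))
(-35811 + 26225)*(f(-222) - 26169) = (-35811 + 26225)*(2*(-222)*(108 - 222) - 26169) = -9586*(2*(-222)*(-114) - 26169) = -9586*(50616 - 26169) = -9586*24447 = -234348942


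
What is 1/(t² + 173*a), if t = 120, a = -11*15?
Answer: -1/14145 ≈ -7.0696e-5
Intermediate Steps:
a = -165
1/(t² + 173*a) = 1/(120² + 173*(-165)) = 1/(14400 - 28545) = 1/(-14145) = -1/14145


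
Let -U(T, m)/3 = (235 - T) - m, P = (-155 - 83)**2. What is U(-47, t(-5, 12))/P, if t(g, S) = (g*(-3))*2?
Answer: -27/2023 ≈ -0.013347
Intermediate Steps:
t(g, S) = -6*g (t(g, S) = -3*g*2 = -6*g)
P = 56644 (P = (-238)**2 = 56644)
U(T, m) = -705 + 3*T + 3*m (U(T, m) = -3*((235 - T) - m) = -3*(235 - T - m) = -705 + 3*T + 3*m)
U(-47, t(-5, 12))/P = (-705 + 3*(-47) + 3*(-6*(-5)))/56644 = (-705 - 141 + 3*30)*(1/56644) = (-705 - 141 + 90)*(1/56644) = -756*1/56644 = -27/2023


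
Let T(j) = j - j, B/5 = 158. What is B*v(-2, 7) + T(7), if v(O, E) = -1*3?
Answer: -2370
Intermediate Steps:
B = 790 (B = 5*158 = 790)
v(O, E) = -3
T(j) = 0
B*v(-2, 7) + T(7) = 790*(-3) + 0 = -2370 + 0 = -2370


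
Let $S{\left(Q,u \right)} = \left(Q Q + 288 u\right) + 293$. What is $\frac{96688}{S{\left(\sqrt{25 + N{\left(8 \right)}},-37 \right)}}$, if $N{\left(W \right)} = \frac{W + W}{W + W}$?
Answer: $- \frac{96688}{10337} \approx -9.3536$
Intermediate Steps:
$N{\left(W \right)} = 1$ ($N{\left(W \right)} = \frac{2 W}{2 W} = 2 W \frac{1}{2 W} = 1$)
$S{\left(Q,u \right)} = 293 + Q^{2} + 288 u$ ($S{\left(Q,u \right)} = \left(Q^{2} + 288 u\right) + 293 = 293 + Q^{2} + 288 u$)
$\frac{96688}{S{\left(\sqrt{25 + N{\left(8 \right)}},-37 \right)}} = \frac{96688}{293 + \left(\sqrt{25 + 1}\right)^{2} + 288 \left(-37\right)} = \frac{96688}{293 + \left(\sqrt{26}\right)^{2} - 10656} = \frac{96688}{293 + 26 - 10656} = \frac{96688}{-10337} = 96688 \left(- \frac{1}{10337}\right) = - \frac{96688}{10337}$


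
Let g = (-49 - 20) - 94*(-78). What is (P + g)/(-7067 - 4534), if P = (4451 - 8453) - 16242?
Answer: 4327/3867 ≈ 1.1190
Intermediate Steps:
P = -20244 (P = -4002 - 16242 = -20244)
g = 7263 (g = -69 + 7332 = 7263)
(P + g)/(-7067 - 4534) = (-20244 + 7263)/(-7067 - 4534) = -12981/(-11601) = -12981*(-1/11601) = 4327/3867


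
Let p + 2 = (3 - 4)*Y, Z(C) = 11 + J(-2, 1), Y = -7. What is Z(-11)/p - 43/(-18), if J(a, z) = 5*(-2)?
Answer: 233/90 ≈ 2.5889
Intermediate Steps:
J(a, z) = -10
Z(C) = 1 (Z(C) = 11 - 10 = 1)
p = 5 (p = -2 + (3 - 4)*(-7) = -2 - 1*(-7) = -2 + 7 = 5)
Z(-11)/p - 43/(-18) = 1/5 - 43/(-18) = 1*(⅕) - 43*(-1/18) = ⅕ + 43/18 = 233/90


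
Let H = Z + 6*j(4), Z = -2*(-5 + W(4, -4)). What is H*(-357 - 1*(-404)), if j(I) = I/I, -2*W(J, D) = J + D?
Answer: 752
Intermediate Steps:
W(J, D) = -D/2 - J/2 (W(J, D) = -(J + D)/2 = -(D + J)/2 = -D/2 - J/2)
j(I) = 1
Z = 10 (Z = -2*(-5 + (-½*(-4) - ½*4)) = -2*(-5 + (2 - 2)) = -2*(-5 + 0) = -2*(-5) = 10)
H = 16 (H = 10 + 6*1 = 10 + 6 = 16)
H*(-357 - 1*(-404)) = 16*(-357 - 1*(-404)) = 16*(-357 + 404) = 16*47 = 752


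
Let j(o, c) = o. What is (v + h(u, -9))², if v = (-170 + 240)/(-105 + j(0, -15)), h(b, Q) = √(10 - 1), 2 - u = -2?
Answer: 49/9 ≈ 5.4444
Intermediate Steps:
u = 4 (u = 2 - 1*(-2) = 2 + 2 = 4)
h(b, Q) = 3 (h(b, Q) = √9 = 3)
v = -⅔ (v = (-170 + 240)/(-105 + 0) = 70/(-105) = 70*(-1/105) = -⅔ ≈ -0.66667)
(v + h(u, -9))² = (-⅔ + 3)² = (7/3)² = 49/9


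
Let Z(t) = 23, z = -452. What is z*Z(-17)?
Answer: -10396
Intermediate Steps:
z*Z(-17) = -452*23 = -10396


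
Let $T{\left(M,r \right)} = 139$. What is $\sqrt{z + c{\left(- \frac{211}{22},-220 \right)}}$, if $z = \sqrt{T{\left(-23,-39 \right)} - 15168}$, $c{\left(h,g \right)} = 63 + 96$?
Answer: $\sqrt{159 + i \sqrt{15029}} \approx 13.412 + 4.5702 i$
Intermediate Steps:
$c{\left(h,g \right)} = 159$
$z = i \sqrt{15029}$ ($z = \sqrt{139 - 15168} = \sqrt{-15029} = i \sqrt{15029} \approx 122.59 i$)
$\sqrt{z + c{\left(- \frac{211}{22},-220 \right)}} = \sqrt{i \sqrt{15029} + 159} = \sqrt{159 + i \sqrt{15029}}$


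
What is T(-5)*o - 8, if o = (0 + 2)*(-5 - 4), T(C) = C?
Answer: 82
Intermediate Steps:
o = -18 (o = 2*(-9) = -18)
T(-5)*o - 8 = -5*(-18) - 8 = 90 - 8 = 82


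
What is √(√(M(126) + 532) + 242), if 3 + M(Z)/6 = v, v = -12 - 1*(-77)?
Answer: √(242 + 2*√226) ≈ 16.494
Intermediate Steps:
v = 65 (v = -12 + 77 = 65)
M(Z) = 372 (M(Z) = -18 + 6*65 = -18 + 390 = 372)
√(√(M(126) + 532) + 242) = √(√(372 + 532) + 242) = √(√904 + 242) = √(2*√226 + 242) = √(242 + 2*√226)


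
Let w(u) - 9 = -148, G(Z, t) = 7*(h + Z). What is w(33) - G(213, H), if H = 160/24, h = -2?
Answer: -1616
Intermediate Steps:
H = 20/3 (H = 160*(1/24) = 20/3 ≈ 6.6667)
G(Z, t) = -14 + 7*Z (G(Z, t) = 7*(-2 + Z) = -14 + 7*Z)
w(u) = -139 (w(u) = 9 - 148 = -139)
w(33) - G(213, H) = -139 - (-14 + 7*213) = -139 - (-14 + 1491) = -139 - 1*1477 = -139 - 1477 = -1616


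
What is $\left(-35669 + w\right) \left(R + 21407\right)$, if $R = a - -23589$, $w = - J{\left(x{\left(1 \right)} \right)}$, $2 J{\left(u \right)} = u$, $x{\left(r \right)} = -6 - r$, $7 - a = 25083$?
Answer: $-710456760$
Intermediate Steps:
$a = -25076$ ($a = 7 - 25083 = -25076$)
$J{\left(u \right)} = \frac{u}{2}$
$w = \frac{7}{2}$ ($w = - \frac{-6 - 1}{2} = - \frac{-7}{2} = \left(-1\right) \left(- \frac{7}{2}\right) = \frac{7}{2} \approx 3.5$)
$R = -1487$ ($R = -25076 - -23589 = -25076 + 23589 = -1487$)
$\left(-35669 + w\right) \left(R + 21407\right) = \left(-35669 + \frac{7}{2}\right) \left(-1487 + 21407\right) = \left(- \frac{71331}{2}\right) 19920 = -710456760$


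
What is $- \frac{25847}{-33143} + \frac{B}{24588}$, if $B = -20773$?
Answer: $- \frac{52953503}{814920084} \approx -0.06498$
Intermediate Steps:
$- \frac{25847}{-33143} + \frac{B}{24588} = - \frac{25847}{-33143} - \frac{20773}{24588} = \left(-25847\right) \left(- \frac{1}{33143}\right) - \frac{20773}{24588} = \frac{25847}{33143} - \frac{20773}{24588} = - \frac{52953503}{814920084}$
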